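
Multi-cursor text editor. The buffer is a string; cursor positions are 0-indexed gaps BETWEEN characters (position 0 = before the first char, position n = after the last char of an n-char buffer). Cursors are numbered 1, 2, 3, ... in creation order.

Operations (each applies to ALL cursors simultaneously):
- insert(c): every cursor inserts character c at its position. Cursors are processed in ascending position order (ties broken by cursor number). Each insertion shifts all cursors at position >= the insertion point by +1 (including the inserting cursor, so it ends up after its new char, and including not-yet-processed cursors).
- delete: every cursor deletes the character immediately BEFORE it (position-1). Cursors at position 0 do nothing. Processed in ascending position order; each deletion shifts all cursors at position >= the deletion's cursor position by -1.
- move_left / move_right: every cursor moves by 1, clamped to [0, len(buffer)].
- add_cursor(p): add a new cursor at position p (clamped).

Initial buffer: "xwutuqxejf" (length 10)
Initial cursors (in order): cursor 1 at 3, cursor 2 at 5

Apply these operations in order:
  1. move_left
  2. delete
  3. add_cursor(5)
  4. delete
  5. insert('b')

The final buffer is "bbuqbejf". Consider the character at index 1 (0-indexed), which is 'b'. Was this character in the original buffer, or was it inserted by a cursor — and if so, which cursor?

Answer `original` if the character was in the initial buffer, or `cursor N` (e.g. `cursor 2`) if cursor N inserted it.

Answer: cursor 2

Derivation:
After op 1 (move_left): buffer="xwutuqxejf" (len 10), cursors c1@2 c2@4, authorship ..........
After op 2 (delete): buffer="xuuqxejf" (len 8), cursors c1@1 c2@2, authorship ........
After op 3 (add_cursor(5)): buffer="xuuqxejf" (len 8), cursors c1@1 c2@2 c3@5, authorship ........
After op 4 (delete): buffer="uqejf" (len 5), cursors c1@0 c2@0 c3@2, authorship .....
After op 5 (insert('b')): buffer="bbuqbejf" (len 8), cursors c1@2 c2@2 c3@5, authorship 12..3...
Authorship (.=original, N=cursor N): 1 2 . . 3 . . .
Index 1: author = 2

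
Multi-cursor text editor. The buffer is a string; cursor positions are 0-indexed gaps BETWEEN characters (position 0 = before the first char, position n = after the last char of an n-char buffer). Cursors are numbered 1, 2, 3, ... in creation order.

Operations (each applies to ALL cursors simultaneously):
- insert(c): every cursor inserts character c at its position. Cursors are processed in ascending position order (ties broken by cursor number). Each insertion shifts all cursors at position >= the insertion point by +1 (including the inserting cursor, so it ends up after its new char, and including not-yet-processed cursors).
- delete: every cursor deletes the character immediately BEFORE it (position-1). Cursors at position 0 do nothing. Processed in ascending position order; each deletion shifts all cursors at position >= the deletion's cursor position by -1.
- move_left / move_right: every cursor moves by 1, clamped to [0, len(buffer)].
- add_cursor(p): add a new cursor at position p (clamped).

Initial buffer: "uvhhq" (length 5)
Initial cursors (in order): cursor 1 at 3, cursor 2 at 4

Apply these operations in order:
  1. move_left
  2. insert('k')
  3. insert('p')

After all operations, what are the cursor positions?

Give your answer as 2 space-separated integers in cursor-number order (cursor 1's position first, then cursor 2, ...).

After op 1 (move_left): buffer="uvhhq" (len 5), cursors c1@2 c2@3, authorship .....
After op 2 (insert('k')): buffer="uvkhkhq" (len 7), cursors c1@3 c2@5, authorship ..1.2..
After op 3 (insert('p')): buffer="uvkphkphq" (len 9), cursors c1@4 c2@7, authorship ..11.22..

Answer: 4 7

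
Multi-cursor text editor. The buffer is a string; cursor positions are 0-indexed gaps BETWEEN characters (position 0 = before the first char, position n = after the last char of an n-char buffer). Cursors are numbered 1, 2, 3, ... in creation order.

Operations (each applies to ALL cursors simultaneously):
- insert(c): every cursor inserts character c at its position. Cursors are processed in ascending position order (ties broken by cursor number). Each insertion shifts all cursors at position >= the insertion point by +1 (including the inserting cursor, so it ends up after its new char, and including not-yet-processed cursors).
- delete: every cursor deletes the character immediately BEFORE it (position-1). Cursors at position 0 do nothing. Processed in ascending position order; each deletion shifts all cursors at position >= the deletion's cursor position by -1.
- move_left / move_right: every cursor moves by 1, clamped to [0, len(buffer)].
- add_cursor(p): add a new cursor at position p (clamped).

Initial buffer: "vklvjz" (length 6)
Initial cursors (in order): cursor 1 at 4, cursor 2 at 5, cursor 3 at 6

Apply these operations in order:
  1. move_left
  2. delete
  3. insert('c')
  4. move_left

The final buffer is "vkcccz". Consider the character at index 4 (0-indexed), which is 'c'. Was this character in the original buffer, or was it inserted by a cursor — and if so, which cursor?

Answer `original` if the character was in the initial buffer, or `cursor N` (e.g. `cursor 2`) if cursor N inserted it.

Answer: cursor 3

Derivation:
After op 1 (move_left): buffer="vklvjz" (len 6), cursors c1@3 c2@4 c3@5, authorship ......
After op 2 (delete): buffer="vkz" (len 3), cursors c1@2 c2@2 c3@2, authorship ...
After op 3 (insert('c')): buffer="vkcccz" (len 6), cursors c1@5 c2@5 c3@5, authorship ..123.
After op 4 (move_left): buffer="vkcccz" (len 6), cursors c1@4 c2@4 c3@4, authorship ..123.
Authorship (.=original, N=cursor N): . . 1 2 3 .
Index 4: author = 3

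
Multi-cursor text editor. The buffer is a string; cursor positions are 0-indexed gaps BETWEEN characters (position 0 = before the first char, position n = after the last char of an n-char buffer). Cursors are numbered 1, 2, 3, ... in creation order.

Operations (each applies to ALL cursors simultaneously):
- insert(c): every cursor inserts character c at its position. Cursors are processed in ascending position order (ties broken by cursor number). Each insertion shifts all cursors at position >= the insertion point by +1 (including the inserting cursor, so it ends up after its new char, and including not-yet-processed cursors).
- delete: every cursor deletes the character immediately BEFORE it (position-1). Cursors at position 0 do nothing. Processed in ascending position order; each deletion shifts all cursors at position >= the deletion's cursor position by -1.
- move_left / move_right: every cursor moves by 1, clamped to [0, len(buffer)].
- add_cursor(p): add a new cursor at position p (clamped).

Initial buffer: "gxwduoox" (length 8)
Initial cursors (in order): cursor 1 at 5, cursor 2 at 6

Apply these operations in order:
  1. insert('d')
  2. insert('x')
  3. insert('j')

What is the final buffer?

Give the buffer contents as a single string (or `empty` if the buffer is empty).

Answer: gxwdudxjodxjox

Derivation:
After op 1 (insert('d')): buffer="gxwdudodox" (len 10), cursors c1@6 c2@8, authorship .....1.2..
After op 2 (insert('x')): buffer="gxwdudxodxox" (len 12), cursors c1@7 c2@10, authorship .....11.22..
After op 3 (insert('j')): buffer="gxwdudxjodxjox" (len 14), cursors c1@8 c2@12, authorship .....111.222..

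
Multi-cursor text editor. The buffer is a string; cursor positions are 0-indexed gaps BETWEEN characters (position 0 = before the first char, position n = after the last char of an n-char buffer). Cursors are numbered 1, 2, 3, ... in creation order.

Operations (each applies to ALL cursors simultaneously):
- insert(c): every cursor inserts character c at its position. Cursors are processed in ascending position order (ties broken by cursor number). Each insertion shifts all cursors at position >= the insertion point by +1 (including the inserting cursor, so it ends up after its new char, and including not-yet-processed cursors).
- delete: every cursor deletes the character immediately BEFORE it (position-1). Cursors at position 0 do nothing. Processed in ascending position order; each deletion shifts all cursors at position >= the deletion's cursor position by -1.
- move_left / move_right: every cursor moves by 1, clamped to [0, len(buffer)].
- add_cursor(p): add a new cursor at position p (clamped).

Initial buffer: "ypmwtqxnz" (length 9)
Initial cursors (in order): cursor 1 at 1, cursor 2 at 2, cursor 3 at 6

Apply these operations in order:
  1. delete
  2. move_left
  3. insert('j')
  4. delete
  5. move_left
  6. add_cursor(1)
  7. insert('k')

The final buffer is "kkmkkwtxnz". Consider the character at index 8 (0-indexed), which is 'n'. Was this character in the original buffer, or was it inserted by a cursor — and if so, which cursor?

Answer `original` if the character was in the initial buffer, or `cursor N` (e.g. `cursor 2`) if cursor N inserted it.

Answer: original

Derivation:
After op 1 (delete): buffer="mwtxnz" (len 6), cursors c1@0 c2@0 c3@3, authorship ......
After op 2 (move_left): buffer="mwtxnz" (len 6), cursors c1@0 c2@0 c3@2, authorship ......
After op 3 (insert('j')): buffer="jjmwjtxnz" (len 9), cursors c1@2 c2@2 c3@5, authorship 12..3....
After op 4 (delete): buffer="mwtxnz" (len 6), cursors c1@0 c2@0 c3@2, authorship ......
After op 5 (move_left): buffer="mwtxnz" (len 6), cursors c1@0 c2@0 c3@1, authorship ......
After op 6 (add_cursor(1)): buffer="mwtxnz" (len 6), cursors c1@0 c2@0 c3@1 c4@1, authorship ......
After op 7 (insert('k')): buffer="kkmkkwtxnz" (len 10), cursors c1@2 c2@2 c3@5 c4@5, authorship 12.34.....
Authorship (.=original, N=cursor N): 1 2 . 3 4 . . . . .
Index 8: author = original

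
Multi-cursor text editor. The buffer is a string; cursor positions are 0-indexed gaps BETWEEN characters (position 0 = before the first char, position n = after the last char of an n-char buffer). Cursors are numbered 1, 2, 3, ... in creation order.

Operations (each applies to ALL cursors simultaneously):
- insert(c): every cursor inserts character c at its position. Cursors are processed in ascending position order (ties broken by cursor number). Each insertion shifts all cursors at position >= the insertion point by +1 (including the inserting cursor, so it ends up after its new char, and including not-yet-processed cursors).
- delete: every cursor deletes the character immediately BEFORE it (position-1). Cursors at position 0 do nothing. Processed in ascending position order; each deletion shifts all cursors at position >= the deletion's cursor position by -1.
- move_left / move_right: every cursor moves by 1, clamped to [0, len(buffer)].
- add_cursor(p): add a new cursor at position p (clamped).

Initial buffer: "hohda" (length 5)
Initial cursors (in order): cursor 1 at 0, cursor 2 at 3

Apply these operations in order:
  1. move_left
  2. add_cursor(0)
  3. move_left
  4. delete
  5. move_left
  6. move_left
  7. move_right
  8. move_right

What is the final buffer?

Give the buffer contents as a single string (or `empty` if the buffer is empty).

After op 1 (move_left): buffer="hohda" (len 5), cursors c1@0 c2@2, authorship .....
After op 2 (add_cursor(0)): buffer="hohda" (len 5), cursors c1@0 c3@0 c2@2, authorship .....
After op 3 (move_left): buffer="hohda" (len 5), cursors c1@0 c3@0 c2@1, authorship .....
After op 4 (delete): buffer="ohda" (len 4), cursors c1@0 c2@0 c3@0, authorship ....
After op 5 (move_left): buffer="ohda" (len 4), cursors c1@0 c2@0 c3@0, authorship ....
After op 6 (move_left): buffer="ohda" (len 4), cursors c1@0 c2@0 c3@0, authorship ....
After op 7 (move_right): buffer="ohda" (len 4), cursors c1@1 c2@1 c3@1, authorship ....
After op 8 (move_right): buffer="ohda" (len 4), cursors c1@2 c2@2 c3@2, authorship ....

Answer: ohda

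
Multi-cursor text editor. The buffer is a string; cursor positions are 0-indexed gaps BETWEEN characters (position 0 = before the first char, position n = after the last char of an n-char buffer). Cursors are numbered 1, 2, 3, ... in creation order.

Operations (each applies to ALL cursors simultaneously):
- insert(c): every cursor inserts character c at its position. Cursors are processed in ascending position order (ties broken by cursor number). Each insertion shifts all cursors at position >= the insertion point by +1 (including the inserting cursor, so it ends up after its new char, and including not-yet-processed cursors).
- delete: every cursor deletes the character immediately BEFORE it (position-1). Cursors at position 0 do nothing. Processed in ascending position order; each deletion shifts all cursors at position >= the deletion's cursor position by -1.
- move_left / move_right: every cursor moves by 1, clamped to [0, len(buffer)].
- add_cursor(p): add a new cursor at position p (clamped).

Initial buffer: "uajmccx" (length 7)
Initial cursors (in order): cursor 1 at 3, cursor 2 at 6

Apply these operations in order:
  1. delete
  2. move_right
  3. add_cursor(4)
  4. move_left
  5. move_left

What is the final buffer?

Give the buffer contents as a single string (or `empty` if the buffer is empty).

Answer: uamcx

Derivation:
After op 1 (delete): buffer="uamcx" (len 5), cursors c1@2 c2@4, authorship .....
After op 2 (move_right): buffer="uamcx" (len 5), cursors c1@3 c2@5, authorship .....
After op 3 (add_cursor(4)): buffer="uamcx" (len 5), cursors c1@3 c3@4 c2@5, authorship .....
After op 4 (move_left): buffer="uamcx" (len 5), cursors c1@2 c3@3 c2@4, authorship .....
After op 5 (move_left): buffer="uamcx" (len 5), cursors c1@1 c3@2 c2@3, authorship .....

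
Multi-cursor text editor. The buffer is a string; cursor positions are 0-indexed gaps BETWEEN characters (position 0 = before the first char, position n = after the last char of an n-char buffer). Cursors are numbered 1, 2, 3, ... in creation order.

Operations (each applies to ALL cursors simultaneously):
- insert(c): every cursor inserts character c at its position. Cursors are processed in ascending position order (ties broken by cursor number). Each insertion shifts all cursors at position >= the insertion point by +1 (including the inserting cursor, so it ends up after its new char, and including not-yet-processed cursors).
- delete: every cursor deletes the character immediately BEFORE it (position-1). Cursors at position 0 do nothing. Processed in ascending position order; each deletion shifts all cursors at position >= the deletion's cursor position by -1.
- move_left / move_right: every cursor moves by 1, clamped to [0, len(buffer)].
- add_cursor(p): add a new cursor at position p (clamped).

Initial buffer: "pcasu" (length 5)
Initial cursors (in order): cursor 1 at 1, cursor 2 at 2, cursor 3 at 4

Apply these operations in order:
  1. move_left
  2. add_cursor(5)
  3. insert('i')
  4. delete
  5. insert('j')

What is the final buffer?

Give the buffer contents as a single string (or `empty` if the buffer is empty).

Answer: jpjcajsuj

Derivation:
After op 1 (move_left): buffer="pcasu" (len 5), cursors c1@0 c2@1 c3@3, authorship .....
After op 2 (add_cursor(5)): buffer="pcasu" (len 5), cursors c1@0 c2@1 c3@3 c4@5, authorship .....
After op 3 (insert('i')): buffer="ipicaisui" (len 9), cursors c1@1 c2@3 c3@6 c4@9, authorship 1.2..3..4
After op 4 (delete): buffer="pcasu" (len 5), cursors c1@0 c2@1 c3@3 c4@5, authorship .....
After op 5 (insert('j')): buffer="jpjcajsuj" (len 9), cursors c1@1 c2@3 c3@6 c4@9, authorship 1.2..3..4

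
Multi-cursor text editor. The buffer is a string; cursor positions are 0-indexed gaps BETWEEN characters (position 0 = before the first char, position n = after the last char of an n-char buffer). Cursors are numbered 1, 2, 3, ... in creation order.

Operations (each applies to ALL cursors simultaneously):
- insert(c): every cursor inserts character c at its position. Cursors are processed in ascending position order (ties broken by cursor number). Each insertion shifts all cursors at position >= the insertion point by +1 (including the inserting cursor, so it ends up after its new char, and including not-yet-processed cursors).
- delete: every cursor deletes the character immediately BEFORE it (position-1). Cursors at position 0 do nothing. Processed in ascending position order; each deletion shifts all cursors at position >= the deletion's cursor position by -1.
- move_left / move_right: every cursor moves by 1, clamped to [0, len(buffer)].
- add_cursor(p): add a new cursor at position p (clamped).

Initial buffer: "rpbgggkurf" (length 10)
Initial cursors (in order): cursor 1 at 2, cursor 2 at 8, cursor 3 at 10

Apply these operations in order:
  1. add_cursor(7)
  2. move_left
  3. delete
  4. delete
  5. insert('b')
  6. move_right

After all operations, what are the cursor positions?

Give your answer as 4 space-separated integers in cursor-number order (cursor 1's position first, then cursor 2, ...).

Answer: 2 7 7 7

Derivation:
After op 1 (add_cursor(7)): buffer="rpbgggkurf" (len 10), cursors c1@2 c4@7 c2@8 c3@10, authorship ..........
After op 2 (move_left): buffer="rpbgggkurf" (len 10), cursors c1@1 c4@6 c2@7 c3@9, authorship ..........
After op 3 (delete): buffer="pbgguf" (len 6), cursors c1@0 c2@4 c4@4 c3@5, authorship ......
After op 4 (delete): buffer="pbf" (len 3), cursors c1@0 c2@2 c3@2 c4@2, authorship ...
After op 5 (insert('b')): buffer="bpbbbbf" (len 7), cursors c1@1 c2@6 c3@6 c4@6, authorship 1..234.
After op 6 (move_right): buffer="bpbbbbf" (len 7), cursors c1@2 c2@7 c3@7 c4@7, authorship 1..234.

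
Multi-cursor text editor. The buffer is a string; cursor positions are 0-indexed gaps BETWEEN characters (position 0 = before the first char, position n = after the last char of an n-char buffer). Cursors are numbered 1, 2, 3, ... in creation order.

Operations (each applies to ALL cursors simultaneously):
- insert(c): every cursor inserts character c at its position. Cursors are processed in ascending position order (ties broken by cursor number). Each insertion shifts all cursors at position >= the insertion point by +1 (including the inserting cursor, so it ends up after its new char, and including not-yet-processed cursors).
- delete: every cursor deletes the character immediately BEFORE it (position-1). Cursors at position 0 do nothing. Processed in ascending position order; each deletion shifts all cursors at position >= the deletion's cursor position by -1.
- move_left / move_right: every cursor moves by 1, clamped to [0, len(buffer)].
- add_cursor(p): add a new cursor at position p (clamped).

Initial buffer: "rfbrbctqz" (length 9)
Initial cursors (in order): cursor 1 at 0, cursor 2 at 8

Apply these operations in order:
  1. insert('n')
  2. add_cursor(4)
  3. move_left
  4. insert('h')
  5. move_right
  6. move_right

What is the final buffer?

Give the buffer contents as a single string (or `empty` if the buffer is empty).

Answer: hnrfhbrbctqhnz

Derivation:
After op 1 (insert('n')): buffer="nrfbrbctqnz" (len 11), cursors c1@1 c2@10, authorship 1........2.
After op 2 (add_cursor(4)): buffer="nrfbrbctqnz" (len 11), cursors c1@1 c3@4 c2@10, authorship 1........2.
After op 3 (move_left): buffer="nrfbrbctqnz" (len 11), cursors c1@0 c3@3 c2@9, authorship 1........2.
After op 4 (insert('h')): buffer="hnrfhbrbctqhnz" (len 14), cursors c1@1 c3@5 c2@12, authorship 11..3......22.
After op 5 (move_right): buffer="hnrfhbrbctqhnz" (len 14), cursors c1@2 c3@6 c2@13, authorship 11..3......22.
After op 6 (move_right): buffer="hnrfhbrbctqhnz" (len 14), cursors c1@3 c3@7 c2@14, authorship 11..3......22.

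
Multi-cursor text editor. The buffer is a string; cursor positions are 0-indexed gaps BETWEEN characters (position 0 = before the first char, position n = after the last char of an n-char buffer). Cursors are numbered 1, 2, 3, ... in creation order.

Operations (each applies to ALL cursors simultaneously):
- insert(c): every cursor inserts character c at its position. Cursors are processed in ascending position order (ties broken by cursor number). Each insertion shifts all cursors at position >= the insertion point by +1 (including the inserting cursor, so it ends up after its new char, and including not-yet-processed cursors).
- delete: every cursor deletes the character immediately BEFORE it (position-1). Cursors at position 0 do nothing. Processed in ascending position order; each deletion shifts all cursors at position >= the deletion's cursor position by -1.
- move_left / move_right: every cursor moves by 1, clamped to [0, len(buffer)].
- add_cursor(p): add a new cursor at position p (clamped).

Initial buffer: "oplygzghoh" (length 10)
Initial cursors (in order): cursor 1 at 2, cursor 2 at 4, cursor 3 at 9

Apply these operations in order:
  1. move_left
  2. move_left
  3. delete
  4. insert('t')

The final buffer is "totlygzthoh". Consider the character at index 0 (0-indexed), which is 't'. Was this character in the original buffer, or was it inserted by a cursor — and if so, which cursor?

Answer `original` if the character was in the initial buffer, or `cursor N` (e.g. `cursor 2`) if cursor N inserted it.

Answer: cursor 1

Derivation:
After op 1 (move_left): buffer="oplygzghoh" (len 10), cursors c1@1 c2@3 c3@8, authorship ..........
After op 2 (move_left): buffer="oplygzghoh" (len 10), cursors c1@0 c2@2 c3@7, authorship ..........
After op 3 (delete): buffer="olygzhoh" (len 8), cursors c1@0 c2@1 c3@5, authorship ........
After op 4 (insert('t')): buffer="totlygzthoh" (len 11), cursors c1@1 c2@3 c3@8, authorship 1.2....3...
Authorship (.=original, N=cursor N): 1 . 2 . . . . 3 . . .
Index 0: author = 1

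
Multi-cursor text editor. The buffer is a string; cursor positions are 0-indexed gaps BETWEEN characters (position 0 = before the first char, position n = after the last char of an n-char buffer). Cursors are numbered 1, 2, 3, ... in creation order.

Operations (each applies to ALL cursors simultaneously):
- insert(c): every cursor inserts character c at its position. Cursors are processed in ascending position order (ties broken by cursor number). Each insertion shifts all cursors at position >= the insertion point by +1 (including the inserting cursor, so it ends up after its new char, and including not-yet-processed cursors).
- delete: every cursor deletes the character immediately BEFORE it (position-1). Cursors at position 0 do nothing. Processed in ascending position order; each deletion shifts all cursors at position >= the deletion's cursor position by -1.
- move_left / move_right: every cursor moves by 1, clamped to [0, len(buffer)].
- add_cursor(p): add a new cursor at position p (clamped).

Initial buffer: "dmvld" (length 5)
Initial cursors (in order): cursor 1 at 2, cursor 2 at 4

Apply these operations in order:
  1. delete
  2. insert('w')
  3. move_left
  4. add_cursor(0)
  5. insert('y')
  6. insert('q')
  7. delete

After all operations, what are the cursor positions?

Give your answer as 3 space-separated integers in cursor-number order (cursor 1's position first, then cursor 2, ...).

Answer: 3 6 1

Derivation:
After op 1 (delete): buffer="dvd" (len 3), cursors c1@1 c2@2, authorship ...
After op 2 (insert('w')): buffer="dwvwd" (len 5), cursors c1@2 c2@4, authorship .1.2.
After op 3 (move_left): buffer="dwvwd" (len 5), cursors c1@1 c2@3, authorship .1.2.
After op 4 (add_cursor(0)): buffer="dwvwd" (len 5), cursors c3@0 c1@1 c2@3, authorship .1.2.
After op 5 (insert('y')): buffer="ydywvywd" (len 8), cursors c3@1 c1@3 c2@6, authorship 3.11.22.
After op 6 (insert('q')): buffer="yqdyqwvyqwd" (len 11), cursors c3@2 c1@5 c2@9, authorship 33.111.222.
After op 7 (delete): buffer="ydywvywd" (len 8), cursors c3@1 c1@3 c2@6, authorship 3.11.22.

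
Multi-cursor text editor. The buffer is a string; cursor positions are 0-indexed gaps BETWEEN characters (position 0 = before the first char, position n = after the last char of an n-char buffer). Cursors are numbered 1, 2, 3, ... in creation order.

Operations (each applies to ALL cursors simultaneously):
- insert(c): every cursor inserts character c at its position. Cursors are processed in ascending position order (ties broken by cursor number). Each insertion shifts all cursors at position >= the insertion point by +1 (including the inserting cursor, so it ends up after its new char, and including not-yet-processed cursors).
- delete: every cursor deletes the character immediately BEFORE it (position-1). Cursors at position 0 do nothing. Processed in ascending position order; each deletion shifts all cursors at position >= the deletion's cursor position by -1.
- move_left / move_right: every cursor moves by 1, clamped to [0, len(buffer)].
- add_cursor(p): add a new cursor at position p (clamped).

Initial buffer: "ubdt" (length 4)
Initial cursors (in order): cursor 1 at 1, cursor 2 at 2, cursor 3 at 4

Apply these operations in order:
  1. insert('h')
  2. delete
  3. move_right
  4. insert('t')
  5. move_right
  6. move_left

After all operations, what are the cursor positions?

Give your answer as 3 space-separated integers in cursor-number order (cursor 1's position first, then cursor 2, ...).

After op 1 (insert('h')): buffer="uhbhdth" (len 7), cursors c1@2 c2@4 c3@7, authorship .1.2..3
After op 2 (delete): buffer="ubdt" (len 4), cursors c1@1 c2@2 c3@4, authorship ....
After op 3 (move_right): buffer="ubdt" (len 4), cursors c1@2 c2@3 c3@4, authorship ....
After op 4 (insert('t')): buffer="ubtdttt" (len 7), cursors c1@3 c2@5 c3@7, authorship ..1.2.3
After op 5 (move_right): buffer="ubtdttt" (len 7), cursors c1@4 c2@6 c3@7, authorship ..1.2.3
After op 6 (move_left): buffer="ubtdttt" (len 7), cursors c1@3 c2@5 c3@6, authorship ..1.2.3

Answer: 3 5 6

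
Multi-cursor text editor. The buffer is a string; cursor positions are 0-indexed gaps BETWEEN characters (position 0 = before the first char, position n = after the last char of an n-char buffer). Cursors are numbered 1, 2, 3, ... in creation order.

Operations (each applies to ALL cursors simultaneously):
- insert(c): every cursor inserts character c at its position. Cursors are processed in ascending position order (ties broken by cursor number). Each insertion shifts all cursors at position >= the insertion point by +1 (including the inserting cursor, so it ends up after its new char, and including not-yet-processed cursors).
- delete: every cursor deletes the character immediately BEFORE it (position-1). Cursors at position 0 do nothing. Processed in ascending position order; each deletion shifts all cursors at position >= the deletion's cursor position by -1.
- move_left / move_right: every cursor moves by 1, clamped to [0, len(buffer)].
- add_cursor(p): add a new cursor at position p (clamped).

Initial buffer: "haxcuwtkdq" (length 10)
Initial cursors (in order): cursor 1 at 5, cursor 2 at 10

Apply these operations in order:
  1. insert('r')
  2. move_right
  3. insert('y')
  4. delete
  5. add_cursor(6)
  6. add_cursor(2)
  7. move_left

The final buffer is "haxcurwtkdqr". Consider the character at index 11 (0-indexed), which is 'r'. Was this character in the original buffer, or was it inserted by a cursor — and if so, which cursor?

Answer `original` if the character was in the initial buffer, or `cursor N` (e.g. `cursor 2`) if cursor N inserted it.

Answer: cursor 2

Derivation:
After op 1 (insert('r')): buffer="haxcurwtkdqr" (len 12), cursors c1@6 c2@12, authorship .....1.....2
After op 2 (move_right): buffer="haxcurwtkdqr" (len 12), cursors c1@7 c2@12, authorship .....1.....2
After op 3 (insert('y')): buffer="haxcurwytkdqry" (len 14), cursors c1@8 c2@14, authorship .....1.1....22
After op 4 (delete): buffer="haxcurwtkdqr" (len 12), cursors c1@7 c2@12, authorship .....1.....2
After op 5 (add_cursor(6)): buffer="haxcurwtkdqr" (len 12), cursors c3@6 c1@7 c2@12, authorship .....1.....2
After op 6 (add_cursor(2)): buffer="haxcurwtkdqr" (len 12), cursors c4@2 c3@6 c1@7 c2@12, authorship .....1.....2
After op 7 (move_left): buffer="haxcurwtkdqr" (len 12), cursors c4@1 c3@5 c1@6 c2@11, authorship .....1.....2
Authorship (.=original, N=cursor N): . . . . . 1 . . . . . 2
Index 11: author = 2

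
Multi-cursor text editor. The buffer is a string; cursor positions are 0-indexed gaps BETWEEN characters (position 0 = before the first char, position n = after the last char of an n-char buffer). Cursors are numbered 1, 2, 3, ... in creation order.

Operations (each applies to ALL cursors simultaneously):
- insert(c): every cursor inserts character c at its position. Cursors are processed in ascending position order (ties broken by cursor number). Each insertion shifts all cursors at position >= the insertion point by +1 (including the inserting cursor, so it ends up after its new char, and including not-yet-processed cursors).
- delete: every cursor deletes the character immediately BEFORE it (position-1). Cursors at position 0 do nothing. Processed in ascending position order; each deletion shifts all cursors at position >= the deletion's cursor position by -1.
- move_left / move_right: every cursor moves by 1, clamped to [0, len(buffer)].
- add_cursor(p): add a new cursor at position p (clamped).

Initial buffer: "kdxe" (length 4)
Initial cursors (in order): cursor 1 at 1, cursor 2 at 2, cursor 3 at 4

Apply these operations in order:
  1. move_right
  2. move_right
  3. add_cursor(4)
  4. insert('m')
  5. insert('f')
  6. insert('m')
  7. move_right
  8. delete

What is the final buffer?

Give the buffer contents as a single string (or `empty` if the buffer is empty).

After op 1 (move_right): buffer="kdxe" (len 4), cursors c1@2 c2@3 c3@4, authorship ....
After op 2 (move_right): buffer="kdxe" (len 4), cursors c1@3 c2@4 c3@4, authorship ....
After op 3 (add_cursor(4)): buffer="kdxe" (len 4), cursors c1@3 c2@4 c3@4 c4@4, authorship ....
After op 4 (insert('m')): buffer="kdxmemmm" (len 8), cursors c1@4 c2@8 c3@8 c4@8, authorship ...1.234
After op 5 (insert('f')): buffer="kdxmfemmmfff" (len 12), cursors c1@5 c2@12 c3@12 c4@12, authorship ...11.234234
After op 6 (insert('m')): buffer="kdxmfmemmmfffmmm" (len 16), cursors c1@6 c2@16 c3@16 c4@16, authorship ...111.234234234
After op 7 (move_right): buffer="kdxmfmemmmfffmmm" (len 16), cursors c1@7 c2@16 c3@16 c4@16, authorship ...111.234234234
After op 8 (delete): buffer="kdxmfmmmmfff" (len 12), cursors c1@6 c2@12 c3@12 c4@12, authorship ...111234234

Answer: kdxmfmmmmfff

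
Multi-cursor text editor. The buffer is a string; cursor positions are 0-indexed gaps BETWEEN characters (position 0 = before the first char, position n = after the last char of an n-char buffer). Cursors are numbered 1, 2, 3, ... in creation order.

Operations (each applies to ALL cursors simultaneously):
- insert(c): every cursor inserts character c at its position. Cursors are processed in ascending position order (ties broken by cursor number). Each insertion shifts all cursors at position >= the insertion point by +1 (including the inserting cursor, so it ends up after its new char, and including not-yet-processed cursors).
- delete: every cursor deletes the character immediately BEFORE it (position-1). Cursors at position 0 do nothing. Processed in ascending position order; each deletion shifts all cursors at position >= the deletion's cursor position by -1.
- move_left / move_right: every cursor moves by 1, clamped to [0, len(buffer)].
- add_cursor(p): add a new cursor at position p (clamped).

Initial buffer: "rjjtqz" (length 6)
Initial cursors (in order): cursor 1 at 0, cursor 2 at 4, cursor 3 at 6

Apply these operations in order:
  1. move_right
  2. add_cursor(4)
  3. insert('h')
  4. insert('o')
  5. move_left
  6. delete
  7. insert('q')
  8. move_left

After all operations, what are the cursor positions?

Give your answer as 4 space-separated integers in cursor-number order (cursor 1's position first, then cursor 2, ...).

After op 1 (move_right): buffer="rjjtqz" (len 6), cursors c1@1 c2@5 c3@6, authorship ......
After op 2 (add_cursor(4)): buffer="rjjtqz" (len 6), cursors c1@1 c4@4 c2@5 c3@6, authorship ......
After op 3 (insert('h')): buffer="rhjjthqhzh" (len 10), cursors c1@2 c4@6 c2@8 c3@10, authorship .1...4.2.3
After op 4 (insert('o')): buffer="rhojjthoqhozho" (len 14), cursors c1@3 c4@8 c2@11 c3@14, authorship .11...44.22.33
After op 5 (move_left): buffer="rhojjthoqhozho" (len 14), cursors c1@2 c4@7 c2@10 c3@13, authorship .11...44.22.33
After op 6 (delete): buffer="rojjtoqozo" (len 10), cursors c1@1 c4@5 c2@7 c3@9, authorship .1...4.2.3
After op 7 (insert('q')): buffer="rqojjtqoqqozqo" (len 14), cursors c1@2 c4@7 c2@10 c3@13, authorship .11...44.22.33
After op 8 (move_left): buffer="rqojjtqoqqozqo" (len 14), cursors c1@1 c4@6 c2@9 c3@12, authorship .11...44.22.33

Answer: 1 9 12 6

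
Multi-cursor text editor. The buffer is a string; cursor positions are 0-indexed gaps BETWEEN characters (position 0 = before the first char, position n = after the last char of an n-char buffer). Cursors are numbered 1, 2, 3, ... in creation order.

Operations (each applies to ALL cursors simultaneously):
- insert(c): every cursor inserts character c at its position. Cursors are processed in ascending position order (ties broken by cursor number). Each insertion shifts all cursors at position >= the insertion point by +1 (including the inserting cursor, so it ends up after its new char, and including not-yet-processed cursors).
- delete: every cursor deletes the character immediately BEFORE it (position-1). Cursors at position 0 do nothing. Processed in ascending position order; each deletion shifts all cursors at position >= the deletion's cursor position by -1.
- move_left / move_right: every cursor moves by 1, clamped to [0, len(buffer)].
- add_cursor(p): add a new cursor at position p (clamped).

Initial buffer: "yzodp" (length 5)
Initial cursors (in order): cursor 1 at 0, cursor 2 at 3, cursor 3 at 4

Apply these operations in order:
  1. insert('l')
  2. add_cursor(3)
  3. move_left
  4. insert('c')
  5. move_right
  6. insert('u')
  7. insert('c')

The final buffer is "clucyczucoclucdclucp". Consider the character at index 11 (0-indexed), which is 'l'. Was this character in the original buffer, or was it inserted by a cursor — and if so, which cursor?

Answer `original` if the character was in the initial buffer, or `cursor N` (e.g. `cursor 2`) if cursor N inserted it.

Answer: cursor 2

Derivation:
After op 1 (insert('l')): buffer="lyzoldlp" (len 8), cursors c1@1 c2@5 c3@7, authorship 1...2.3.
After op 2 (add_cursor(3)): buffer="lyzoldlp" (len 8), cursors c1@1 c4@3 c2@5 c3@7, authorship 1...2.3.
After op 3 (move_left): buffer="lyzoldlp" (len 8), cursors c1@0 c4@2 c2@4 c3@6, authorship 1...2.3.
After op 4 (insert('c')): buffer="clyczocldclp" (len 12), cursors c1@1 c4@4 c2@7 c3@10, authorship 11.4..22.33.
After op 5 (move_right): buffer="clyczocldclp" (len 12), cursors c1@2 c4@5 c2@8 c3@11, authorship 11.4..22.33.
After op 6 (insert('u')): buffer="cluyczuocludclup" (len 16), cursors c1@3 c4@7 c2@11 c3@15, authorship 111.4.4.222.333.
After op 7 (insert('c')): buffer="clucyczucoclucdclucp" (len 20), cursors c1@4 c4@9 c2@14 c3@19, authorship 1111.4.44.2222.3333.
Authorship (.=original, N=cursor N): 1 1 1 1 . 4 . 4 4 . 2 2 2 2 . 3 3 3 3 .
Index 11: author = 2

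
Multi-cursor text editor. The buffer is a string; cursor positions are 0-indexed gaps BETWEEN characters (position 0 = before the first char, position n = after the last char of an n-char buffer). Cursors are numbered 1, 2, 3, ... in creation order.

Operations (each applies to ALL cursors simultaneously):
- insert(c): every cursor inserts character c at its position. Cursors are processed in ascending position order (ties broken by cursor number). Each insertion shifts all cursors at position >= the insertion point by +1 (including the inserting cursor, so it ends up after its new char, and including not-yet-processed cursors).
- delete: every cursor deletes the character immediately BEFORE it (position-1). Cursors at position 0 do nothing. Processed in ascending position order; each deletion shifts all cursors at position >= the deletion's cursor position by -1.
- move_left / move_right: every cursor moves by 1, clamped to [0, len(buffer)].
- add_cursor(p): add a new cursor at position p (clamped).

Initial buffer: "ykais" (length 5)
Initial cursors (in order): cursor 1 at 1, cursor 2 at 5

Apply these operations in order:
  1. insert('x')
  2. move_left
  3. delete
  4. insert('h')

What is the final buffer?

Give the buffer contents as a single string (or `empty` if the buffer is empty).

Answer: hxkaihx

Derivation:
After op 1 (insert('x')): buffer="yxkaisx" (len 7), cursors c1@2 c2@7, authorship .1....2
After op 2 (move_left): buffer="yxkaisx" (len 7), cursors c1@1 c2@6, authorship .1....2
After op 3 (delete): buffer="xkaix" (len 5), cursors c1@0 c2@4, authorship 1...2
After op 4 (insert('h')): buffer="hxkaihx" (len 7), cursors c1@1 c2@6, authorship 11...22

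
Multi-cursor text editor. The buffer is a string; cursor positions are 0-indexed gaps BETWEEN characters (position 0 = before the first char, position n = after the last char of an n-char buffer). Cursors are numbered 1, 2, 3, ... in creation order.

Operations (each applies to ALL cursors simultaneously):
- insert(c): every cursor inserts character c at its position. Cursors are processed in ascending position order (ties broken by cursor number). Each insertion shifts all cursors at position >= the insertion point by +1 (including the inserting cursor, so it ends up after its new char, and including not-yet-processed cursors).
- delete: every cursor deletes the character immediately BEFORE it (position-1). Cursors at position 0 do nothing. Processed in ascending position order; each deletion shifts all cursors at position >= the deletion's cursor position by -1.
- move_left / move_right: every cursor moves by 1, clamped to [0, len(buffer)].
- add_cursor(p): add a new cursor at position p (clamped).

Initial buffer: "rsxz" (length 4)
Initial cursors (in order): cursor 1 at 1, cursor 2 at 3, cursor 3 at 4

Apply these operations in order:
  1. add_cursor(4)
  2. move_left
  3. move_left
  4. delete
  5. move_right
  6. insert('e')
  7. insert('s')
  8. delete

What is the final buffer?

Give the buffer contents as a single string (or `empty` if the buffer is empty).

After op 1 (add_cursor(4)): buffer="rsxz" (len 4), cursors c1@1 c2@3 c3@4 c4@4, authorship ....
After op 2 (move_left): buffer="rsxz" (len 4), cursors c1@0 c2@2 c3@3 c4@3, authorship ....
After op 3 (move_left): buffer="rsxz" (len 4), cursors c1@0 c2@1 c3@2 c4@2, authorship ....
After op 4 (delete): buffer="xz" (len 2), cursors c1@0 c2@0 c3@0 c4@0, authorship ..
After op 5 (move_right): buffer="xz" (len 2), cursors c1@1 c2@1 c3@1 c4@1, authorship ..
After op 6 (insert('e')): buffer="xeeeez" (len 6), cursors c1@5 c2@5 c3@5 c4@5, authorship .1234.
After op 7 (insert('s')): buffer="xeeeessssz" (len 10), cursors c1@9 c2@9 c3@9 c4@9, authorship .12341234.
After op 8 (delete): buffer="xeeeez" (len 6), cursors c1@5 c2@5 c3@5 c4@5, authorship .1234.

Answer: xeeeez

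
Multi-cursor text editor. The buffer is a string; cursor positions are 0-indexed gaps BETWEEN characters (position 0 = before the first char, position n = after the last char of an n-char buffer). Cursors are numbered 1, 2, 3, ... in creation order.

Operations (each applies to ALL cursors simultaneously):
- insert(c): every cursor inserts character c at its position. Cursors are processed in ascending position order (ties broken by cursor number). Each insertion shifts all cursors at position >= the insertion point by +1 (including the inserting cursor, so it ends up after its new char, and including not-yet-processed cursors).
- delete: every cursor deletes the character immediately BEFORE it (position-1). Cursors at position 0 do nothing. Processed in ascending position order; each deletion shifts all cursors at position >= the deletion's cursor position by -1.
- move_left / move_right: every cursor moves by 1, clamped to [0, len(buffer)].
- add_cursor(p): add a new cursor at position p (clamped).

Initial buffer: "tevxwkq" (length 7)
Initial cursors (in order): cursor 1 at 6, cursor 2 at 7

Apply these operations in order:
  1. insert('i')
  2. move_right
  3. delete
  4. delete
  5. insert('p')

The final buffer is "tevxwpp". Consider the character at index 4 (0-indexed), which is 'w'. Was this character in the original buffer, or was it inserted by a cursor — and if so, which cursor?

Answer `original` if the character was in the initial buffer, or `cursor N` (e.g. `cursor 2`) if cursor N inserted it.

Answer: original

Derivation:
After op 1 (insert('i')): buffer="tevxwkiqi" (len 9), cursors c1@7 c2@9, authorship ......1.2
After op 2 (move_right): buffer="tevxwkiqi" (len 9), cursors c1@8 c2@9, authorship ......1.2
After op 3 (delete): buffer="tevxwki" (len 7), cursors c1@7 c2@7, authorship ......1
After op 4 (delete): buffer="tevxw" (len 5), cursors c1@5 c2@5, authorship .....
After op 5 (insert('p')): buffer="tevxwpp" (len 7), cursors c1@7 c2@7, authorship .....12
Authorship (.=original, N=cursor N): . . . . . 1 2
Index 4: author = original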